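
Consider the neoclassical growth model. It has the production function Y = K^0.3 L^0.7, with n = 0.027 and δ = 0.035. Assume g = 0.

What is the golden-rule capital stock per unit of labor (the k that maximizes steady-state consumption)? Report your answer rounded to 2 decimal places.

The golden rule sets f'(k) = n + δ, i.e. α·k^(α−1) = n + δ.
So k^(1−α) = α / (n + δ) = 0.3 / 0.062 = 4.8387.
k_gold = 4.8387^(1/0.7) ≈ 9.5101

k_gold ≈ 9.51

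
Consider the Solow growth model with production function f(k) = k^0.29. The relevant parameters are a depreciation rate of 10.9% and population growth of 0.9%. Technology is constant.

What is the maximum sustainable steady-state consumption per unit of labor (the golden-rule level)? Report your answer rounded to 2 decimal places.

c_gold ≈ 1.03

At the golden rule, f'(k) = n + δ, so α·k^(α−1) = n + δ and k_gold = (α/(n + δ))^(1/(1−α)).
k_gold = (0.29/0.118)^(1/0.71) = 2.4576^1.4085 ≈ 3.5484
c_gold = f(k_gold) − (n + δ)·k_gold = 1.4438 − 0.118×3.5484 ≈ 1.0251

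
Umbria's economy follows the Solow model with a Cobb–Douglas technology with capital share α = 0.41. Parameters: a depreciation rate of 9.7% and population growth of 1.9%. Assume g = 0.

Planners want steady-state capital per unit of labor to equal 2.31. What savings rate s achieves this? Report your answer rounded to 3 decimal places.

s ≈ 0.190

At the steady state, Δk = 0, so s·k^α = (n + δ)·k.
So s / (n + δ) = (k*)^(1−α) = 2.31^0.59 = 1.6388.
Therefore s = 1.6388 × (n + δ) = 1.6388 × 0.116 = 0.1901.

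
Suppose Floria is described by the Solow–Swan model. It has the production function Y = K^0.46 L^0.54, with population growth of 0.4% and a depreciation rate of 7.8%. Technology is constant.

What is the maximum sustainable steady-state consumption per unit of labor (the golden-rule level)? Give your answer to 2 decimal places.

At the golden rule, f'(k) = n + δ, so α·k^(α−1) = n + δ and k_gold = (α/(n + δ))^(1/(1−α)).
k_gold = (0.46/0.082)^(1/0.54) = 5.6098^1.8519 ≈ 24.3767
c_gold = f(k_gold) − (n + δ)·k_gold = 4.3452 − 0.082×24.3767 ≈ 2.3463

c_gold ≈ 2.35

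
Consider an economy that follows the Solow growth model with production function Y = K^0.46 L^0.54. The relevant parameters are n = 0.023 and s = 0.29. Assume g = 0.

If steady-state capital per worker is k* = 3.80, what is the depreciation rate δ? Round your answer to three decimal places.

Steady state requires s·f(k) = (n + δ)·k, i.e. s·k^α = (n + δ)·k.
So s / (n + δ) = (k*)^(1−α) = 3.80^0.54 = 2.0563.
Therefore n + δ = s / 2.0563 = 0.29 / 2.0563 = 0.1410, so δ = 0.1410 − 0.023 = 0.1180.

δ ≈ 0.118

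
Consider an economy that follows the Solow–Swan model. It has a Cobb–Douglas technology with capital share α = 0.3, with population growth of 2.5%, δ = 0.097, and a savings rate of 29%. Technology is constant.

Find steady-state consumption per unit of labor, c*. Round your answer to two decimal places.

c* = 1.03

At the steady state, Δk = 0, so s·k^α = (n + δ)·k.
Dividing both sides by k: k^(1−α) = s / (n + δ).
k^0.7 = 0.29 / (0.025 + 0.097) = 0.29 / 0.122 = 2.3770
k* = 2.3770^(1/0.7) ≈ 3.4450
y* = (k*)^α = 3.4450^0.3 ≈ 1.4493
c* = (1 − s)·y* = (1 − 0.29) × 1.4493 ≈ 1.0290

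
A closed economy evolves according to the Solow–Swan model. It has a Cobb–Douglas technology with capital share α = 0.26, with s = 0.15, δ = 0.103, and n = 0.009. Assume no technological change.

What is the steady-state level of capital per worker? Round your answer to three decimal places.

k* ≈ 1.484

At the steady state, Δk = 0, so s·k^α = (n + δ)·k.
Rearranging, k^(1−α) = s / (n + δ).
k^0.74 = 0.15 / (0.009 + 0.103) = 0.15 / 0.112 = 1.3393
k* = 1.3393^(1/0.74) ≈ 1.4841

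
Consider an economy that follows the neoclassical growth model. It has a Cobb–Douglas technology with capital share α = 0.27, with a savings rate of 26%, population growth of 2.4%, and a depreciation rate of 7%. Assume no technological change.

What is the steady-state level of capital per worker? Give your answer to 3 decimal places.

k* = 4.030

Steady state requires s·f(k) = (n + δ)·k, i.e. s·k^α = (n + δ)·k.
Dividing both sides by k: k^(1−α) = s / (n + δ).
k^0.73 = 0.26 / (0.024 + 0.070) = 0.26 / 0.094 = 2.7660
k* = 2.7660^(1/0.73) ≈ 4.0297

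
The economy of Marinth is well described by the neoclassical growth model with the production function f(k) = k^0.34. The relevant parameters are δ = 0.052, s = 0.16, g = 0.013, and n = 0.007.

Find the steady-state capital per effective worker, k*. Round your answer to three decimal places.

In steady state, investment equals break-even investment: s·k^α = (n + g + δ)·k.
Dividing both sides by k: k^(1−α) = s / (n + g + δ).
k^0.66 = 0.16 / (0.007 + 0.013 + 0.052) = 0.16 / 0.072 = 2.2222
k* = 2.2222^(1/0.66) ≈ 3.3530

k* ≈ 3.353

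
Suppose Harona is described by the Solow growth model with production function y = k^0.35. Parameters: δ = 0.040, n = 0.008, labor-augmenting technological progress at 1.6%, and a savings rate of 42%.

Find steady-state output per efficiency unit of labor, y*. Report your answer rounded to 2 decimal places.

In steady state, investment equals break-even investment: s·k^α = (n + g + δ)·k.
Dividing both sides by k: k^(1−α) = s / (n + g + δ).
k^0.65 = 0.42 / (0.008 + 0.016 + 0.040) = 0.42 / 0.064 = 6.5625
k* = 6.5625^(1/0.65) ≈ 18.0730
y* = (k*)^α = 18.0730^0.35 ≈ 2.7540

y* ≈ 2.75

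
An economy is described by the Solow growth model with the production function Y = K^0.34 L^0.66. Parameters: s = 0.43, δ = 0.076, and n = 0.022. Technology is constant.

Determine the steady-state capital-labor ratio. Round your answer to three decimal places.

In steady state, investment equals break-even investment: s·k^α = (n + δ)·k.
Rearranging, k^(1−α) = s / (n + δ).
k^0.66 = 0.43 / (0.022 + 0.076) = 0.43 / 0.098 = 4.3878
k* = 4.3878^(1/0.66) ≈ 9.3994

k* = 9.399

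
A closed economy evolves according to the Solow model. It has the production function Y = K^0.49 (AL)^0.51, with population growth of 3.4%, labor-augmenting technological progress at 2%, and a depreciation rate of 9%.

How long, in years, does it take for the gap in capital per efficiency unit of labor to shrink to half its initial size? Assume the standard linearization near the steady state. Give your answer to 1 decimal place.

t_½ ≈ 9.4 years

Near the steady state the convergence rate is λ = (1 − α)(n + g + δ).
λ = (1 − 0.49) × 0.144 = 0.51 × 0.144 = 0.07344
Half-life = ln 2 / λ = 0.6931 / 0.07344 ≈ 9.44 years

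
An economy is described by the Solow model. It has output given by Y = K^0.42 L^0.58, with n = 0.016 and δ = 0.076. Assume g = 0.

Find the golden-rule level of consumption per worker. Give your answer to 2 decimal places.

c_gold ≈ 1.74

At the golden rule, f'(k) = n + δ, so α·k^(α−1) = n + δ and k_gold = (α/(n + δ))^(1/(1−α)).
k_gold = (0.42/0.092)^(1/0.58) = 4.5652^1.7241 ≈ 13.7080
c_gold = f(k_gold) − (n + δ)·k_gold = 3.0028 − 0.092×13.7080 ≈ 1.7417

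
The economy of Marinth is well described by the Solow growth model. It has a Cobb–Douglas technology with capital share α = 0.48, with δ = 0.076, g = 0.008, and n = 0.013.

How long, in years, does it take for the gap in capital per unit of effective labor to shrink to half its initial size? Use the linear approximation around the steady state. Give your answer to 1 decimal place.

about 13.7 years

Near the steady state the convergence rate is λ = (1 − α)(n + g + δ).
λ = (1 − 0.48) × 0.097 = 0.52 × 0.097 = 0.05044
Half-life = ln 2 / λ = 0.6931 / 0.05044 ≈ 13.74 years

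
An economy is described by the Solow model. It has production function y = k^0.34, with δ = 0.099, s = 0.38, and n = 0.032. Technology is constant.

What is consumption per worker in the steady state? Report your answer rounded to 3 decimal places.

At the steady state, Δk = 0, so s·k^α = (n + δ)·k.
Dividing both sides by k: k^(1−α) = s / (n + δ).
k^0.66 = 0.38 / (0.032 + 0.099) = 0.38 / 0.131 = 2.9008
k* = 2.9008^(1/0.66) ≈ 5.0209
y* = (k*)^α = 5.0209^0.34 ≈ 1.7309
c* = (1 − s)·y* = (1 − 0.38) × 1.7309 ≈ 1.0732

c* ≈ 1.073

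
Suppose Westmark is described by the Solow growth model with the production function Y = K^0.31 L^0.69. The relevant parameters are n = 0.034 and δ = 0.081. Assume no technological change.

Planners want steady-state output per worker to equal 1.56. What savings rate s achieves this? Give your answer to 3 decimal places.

s ≈ 0.309

Steady state requires s·f(k) = (n + δ)·k, i.e. s·k^α = (n + δ)·k.
Since y* = [s/(n + δ)]^(α/(1−α)), we have s/(n + δ) = (y*)^((1−α)/α) = 1.56^2.2258 = 2.6906.
Therefore s = 2.6906 × (n + δ) = 2.6906 × 0.115 = 0.3094.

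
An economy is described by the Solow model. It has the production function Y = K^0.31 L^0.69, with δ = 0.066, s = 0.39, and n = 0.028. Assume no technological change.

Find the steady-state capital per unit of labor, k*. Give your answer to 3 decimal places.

Steady state requires s·f(k) = (n + δ)·k, i.e. s·k^α = (n + δ)·k.
Rearranging, k^(1−α) = s / (n + δ).
k^0.69 = 0.39 / (0.028 + 0.066) = 0.39 / 0.094 = 4.1489
k* = 4.1489^(1/0.69) ≈ 7.8624

k* ≈ 7.862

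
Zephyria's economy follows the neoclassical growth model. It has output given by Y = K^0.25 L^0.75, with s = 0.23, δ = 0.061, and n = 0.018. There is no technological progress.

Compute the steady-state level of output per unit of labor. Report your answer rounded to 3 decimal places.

y* ≈ 1.428

At the steady state, Δk = 0, so s·k^α = (n + δ)·k.
Rearranging, k^(1−α) = s / (n + δ).
k^0.75 = 0.23 / (0.018 + 0.061) = 0.23 / 0.079 = 2.9114
k* = 2.9114^(1/0.75) ≈ 4.1572
y* = (k*)^α = 4.1572^0.25 ≈ 1.4279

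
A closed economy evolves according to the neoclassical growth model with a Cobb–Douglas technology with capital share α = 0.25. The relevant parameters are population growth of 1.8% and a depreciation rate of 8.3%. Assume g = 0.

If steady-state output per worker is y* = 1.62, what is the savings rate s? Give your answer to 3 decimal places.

s ≈ 0.429

At the steady state, Δk = 0, so s·k^α = (n + δ)·k.
Since y* = [s/(n + δ)]^(α/(1−α)), we have s/(n + δ) = (y*)^((1−α)/α) = 1.62^3 = 4.2515.
Therefore s = 4.2515 × (n + δ) = 4.2515 × 0.101 = 0.4294.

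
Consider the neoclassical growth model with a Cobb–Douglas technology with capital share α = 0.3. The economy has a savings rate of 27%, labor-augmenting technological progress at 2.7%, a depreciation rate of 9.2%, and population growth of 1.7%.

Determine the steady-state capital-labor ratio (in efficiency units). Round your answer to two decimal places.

In steady state, investment equals break-even investment: s·k^α = (n + g + δ)·k.
Dividing both sides by k: k^(1−α) = s / (n + g + δ).
k^0.7 = 0.27 / (0.017 + 0.027 + 0.092) = 0.27 / 0.136 = 1.9853
k* = 1.9853^(1/0.7) ≈ 2.6636

k* ≈ 2.66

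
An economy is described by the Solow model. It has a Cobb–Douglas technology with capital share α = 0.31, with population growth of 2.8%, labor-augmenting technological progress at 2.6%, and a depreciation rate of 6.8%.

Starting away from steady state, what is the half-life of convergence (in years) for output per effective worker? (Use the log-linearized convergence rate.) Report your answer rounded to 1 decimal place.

half-life ≈ 8.2 years

Near the steady state the convergence rate is λ = (1 − α)(n + g + δ).
λ = (1 − 0.31) × 0.122 = 0.69 × 0.122 = 0.08418
Half-life = ln 2 / λ = 0.6931 / 0.08418 ≈ 8.23 years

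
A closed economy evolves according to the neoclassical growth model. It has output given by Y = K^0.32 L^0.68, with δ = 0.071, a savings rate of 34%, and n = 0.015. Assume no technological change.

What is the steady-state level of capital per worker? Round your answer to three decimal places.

At the steady state, Δk = 0, so s·k^α = (n + δ)·k.
Rearranging, k^(1−α) = s / (n + δ).
k^0.68 = 0.34 / (0.015 + 0.071) = 0.34 / 0.086 = 3.9535
k* = 3.9535^(1/0.68) ≈ 7.5494

k* = 7.549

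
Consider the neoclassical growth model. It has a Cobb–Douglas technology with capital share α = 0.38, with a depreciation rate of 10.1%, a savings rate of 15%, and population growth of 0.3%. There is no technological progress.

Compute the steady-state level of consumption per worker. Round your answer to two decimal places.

Steady state requires s·f(k) = (n + δ)·k, i.e. s·k^α = (n + δ)·k.
Dividing both sides by k: k^(1−α) = s / (n + δ).
k^0.62 = 0.15 / (0.003 + 0.101) = 0.15 / 0.104 = 1.4423
k* = 1.4423^(1/0.62) ≈ 1.8053
y* = (k*)^α = 1.8053^0.38 ≈ 1.2517
c* = (1 − s)·y* = (1 − 0.15) × 1.2517 ≈ 1.0639

c* ≈ 1.06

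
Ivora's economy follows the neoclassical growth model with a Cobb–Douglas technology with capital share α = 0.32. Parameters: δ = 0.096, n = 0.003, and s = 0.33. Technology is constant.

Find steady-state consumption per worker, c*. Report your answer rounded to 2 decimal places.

c* ≈ 1.18

In steady state, investment equals break-even investment: s·k^α = (n + δ)·k.
Dividing both sides by k: k^(1−α) = s / (n + δ).
k^0.68 = 0.33 / (0.003 + 0.096) = 0.33 / 0.099 = 3.3333
k* = 3.3333^(1/0.68) ≈ 5.8740
y* = (k*)^α = 5.8740^0.32 ≈ 1.7622
c* = (1 − s)·y* = (1 − 0.33) × 1.7622 ≈ 1.1807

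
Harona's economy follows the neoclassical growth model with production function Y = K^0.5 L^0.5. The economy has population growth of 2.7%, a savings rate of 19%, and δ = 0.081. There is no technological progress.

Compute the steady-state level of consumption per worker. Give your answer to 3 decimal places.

At the steady state, Δk = 0, so s·k^α = (n + δ)·k.
Dividing both sides by k: k^(1−α) = s / (n + δ).
k^0.5 = 0.19 / (0.027 + 0.081) = 0.19 / 0.108 = 1.7593
k* = 1.7593^(1/0.5) ≈ 3.0951
y* = (k*)^α = 3.0951^0.5 ≈ 1.7593
c* = (1 − s)·y* = (1 − 0.19) × 1.7593 ≈ 1.4250

c* ≈ 1.425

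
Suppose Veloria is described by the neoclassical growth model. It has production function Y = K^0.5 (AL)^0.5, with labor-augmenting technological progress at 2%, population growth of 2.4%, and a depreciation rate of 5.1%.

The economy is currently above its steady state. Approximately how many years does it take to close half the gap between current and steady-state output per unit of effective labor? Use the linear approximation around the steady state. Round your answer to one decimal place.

Near the steady state the convergence rate is λ = (1 − α)(n + g + δ).
λ = (1 − 0.5) × 0.095 = 0.5 × 0.095 = 0.0475
Half-life = ln 2 / λ = 0.6931 / 0.0475 ≈ 14.59 years

half-life ≈ 14.6 years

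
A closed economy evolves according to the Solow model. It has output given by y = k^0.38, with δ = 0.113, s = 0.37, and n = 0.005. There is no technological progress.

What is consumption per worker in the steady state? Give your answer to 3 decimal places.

c* ≈ 1.269

At the steady state, Δk = 0, so s·k^α = (n + δ)·k.
Dividing both sides by k: k^(1−α) = s / (n + δ).
k^0.62 = 0.37 / (0.005 + 0.113) = 0.37 / 0.118 = 3.1356
k* = 3.1356^(1/0.62) ≈ 6.3171
y* = (k*)^α = 6.3171^0.38 ≈ 2.0146
c* = (1 − s)·y* = (1 − 0.37) × 2.0146 ≈ 1.2692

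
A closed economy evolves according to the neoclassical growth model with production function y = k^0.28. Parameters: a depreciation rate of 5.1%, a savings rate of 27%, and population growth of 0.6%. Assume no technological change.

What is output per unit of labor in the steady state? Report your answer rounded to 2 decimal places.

Steady state requires s·f(k) = (n + δ)·k, i.e. s·k^α = (n + δ)·k.
Dividing both sides by k: k^(1−α) = s / (n + δ).
k^0.72 = 0.27 / (0.006 + 0.051) = 0.27 / 0.057 = 4.7368
k* = 4.7368^(1/0.72) ≈ 8.6731
y* = (k*)^α = 8.6731^0.28 ≈ 1.8310

y* = 1.83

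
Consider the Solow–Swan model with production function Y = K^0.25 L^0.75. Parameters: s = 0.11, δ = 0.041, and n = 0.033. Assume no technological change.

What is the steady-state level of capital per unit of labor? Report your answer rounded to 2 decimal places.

In steady state, investment equals break-even investment: s·k^α = (n + δ)·k.
Rearranging, k^(1−α) = s / (n + δ).
k^0.75 = 0.11 / (0.033 + 0.041) = 0.11 / 0.074 = 1.4865
k* = 1.4865^(1/0.75) ≈ 1.6965

k* = 1.70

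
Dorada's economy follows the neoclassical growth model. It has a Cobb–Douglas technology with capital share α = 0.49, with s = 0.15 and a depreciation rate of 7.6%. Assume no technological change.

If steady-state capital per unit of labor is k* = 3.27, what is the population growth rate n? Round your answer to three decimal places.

In steady state, investment equals break-even investment: s·k^α = (n + δ)·k.
So s / (n + δ) = (k*)^(1−α) = 3.27^0.51 = 1.8299.
Therefore n + δ = s / 1.8299 = 0.15 / 1.8299 = 0.0820, so n = 0.0820 − 0.076 = 0.0060.

n ≈ 0.006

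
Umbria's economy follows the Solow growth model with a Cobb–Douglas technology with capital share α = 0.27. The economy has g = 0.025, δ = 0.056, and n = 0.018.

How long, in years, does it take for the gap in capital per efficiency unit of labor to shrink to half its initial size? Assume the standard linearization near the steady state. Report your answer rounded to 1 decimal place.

Near the steady state the convergence rate is λ = (1 − α)(n + g + δ).
λ = (1 − 0.27) × 0.099 = 0.73 × 0.099 = 0.07227
Half-life = ln 2 / λ = 0.6931 / 0.07227 ≈ 9.59 years

half-life ≈ 9.6 years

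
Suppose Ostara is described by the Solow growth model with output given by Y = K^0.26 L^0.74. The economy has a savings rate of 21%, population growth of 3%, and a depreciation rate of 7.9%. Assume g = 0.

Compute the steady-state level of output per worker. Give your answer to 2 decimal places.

In steady state, investment equals break-even investment: s·k^α = (n + δ)·k.
Dividing both sides by k: k^(1−α) = s / (n + δ).
k^0.74 = 0.21 / (0.030 + 0.079) = 0.21 / 0.109 = 1.9266
k* = 1.9266^(1/0.74) ≈ 2.4258
y* = (k*)^α = 2.4258^0.26 ≈ 1.2591

y* ≈ 1.26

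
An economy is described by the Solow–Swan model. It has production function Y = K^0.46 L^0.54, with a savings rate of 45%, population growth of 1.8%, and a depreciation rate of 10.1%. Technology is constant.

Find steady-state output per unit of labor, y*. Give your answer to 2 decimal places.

y* = 3.11

Steady state requires s·f(k) = (n + δ)·k, i.e. s·k^α = (n + δ)·k.
Dividing both sides by k: k^(1−α) = s / (n + δ).
k^0.54 = 0.45 / (0.018 + 0.101) = 0.45 / 0.119 = 3.7815
k* = 3.7815^(1/0.54) ≈ 11.7422
y* = (k*)^α = 11.7422^0.46 ≈ 3.1052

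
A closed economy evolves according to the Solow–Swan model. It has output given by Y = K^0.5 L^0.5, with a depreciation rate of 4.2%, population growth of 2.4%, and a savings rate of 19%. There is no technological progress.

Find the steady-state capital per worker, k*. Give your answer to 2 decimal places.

k* = 8.29

At the steady state, Δk = 0, so s·k^α = (n + δ)·k.
Rearranging, k^(1−α) = s / (n + δ).
k^0.5 = 0.19 / (0.024 + 0.042) = 0.19 / 0.066 = 2.8788
k* = 2.8788^(1/0.5) ≈ 8.2875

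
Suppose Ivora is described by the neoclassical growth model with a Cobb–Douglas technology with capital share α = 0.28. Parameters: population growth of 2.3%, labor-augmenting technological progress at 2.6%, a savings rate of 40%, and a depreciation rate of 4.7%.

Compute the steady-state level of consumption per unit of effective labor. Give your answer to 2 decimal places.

In steady state, investment equals break-even investment: s·k^α = (n + g + δ)·k.
Dividing both sides by k: k^(1−α) = s / (n + g + δ).
k^0.72 = 0.40 / (0.023 + 0.026 + 0.047) = 0.40 / 0.096 = 4.1667
k* = 4.1667^(1/0.72) ≈ 7.2581
y* = (k*)^α = 7.2581^0.28 ≈ 1.7419
c* = (1 − s)·y* = (1 − 0.40) × 1.7419 ≈ 1.0451

c* = 1.05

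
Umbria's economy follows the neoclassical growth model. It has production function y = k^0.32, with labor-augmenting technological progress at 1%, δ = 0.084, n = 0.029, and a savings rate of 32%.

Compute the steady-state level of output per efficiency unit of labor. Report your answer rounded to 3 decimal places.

In steady state, investment equals break-even investment: s·k^α = (n + g + δ)·k.
Dividing both sides by k: k^(1−α) = s / (n + g + δ).
k^0.68 = 0.32 / (0.029 + 0.010 + 0.084) = 0.32 / 0.123 = 2.6016
k* = 2.6016^(1/0.68) ≈ 4.0799
y* = (k*)^α = 4.0799^0.32 ≈ 1.5682

y* ≈ 1.568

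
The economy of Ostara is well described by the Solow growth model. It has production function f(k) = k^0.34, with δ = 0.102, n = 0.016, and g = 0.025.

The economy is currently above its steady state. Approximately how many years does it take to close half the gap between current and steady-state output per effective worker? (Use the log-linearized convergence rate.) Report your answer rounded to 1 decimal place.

about 7.3 years

Near the steady state the convergence rate is λ = (1 − α)(n + g + δ).
λ = (1 − 0.34) × 0.143 = 0.66 × 0.143 = 0.09438
Half-life = ln 2 / λ = 0.6931 / 0.09438 ≈ 7.34 years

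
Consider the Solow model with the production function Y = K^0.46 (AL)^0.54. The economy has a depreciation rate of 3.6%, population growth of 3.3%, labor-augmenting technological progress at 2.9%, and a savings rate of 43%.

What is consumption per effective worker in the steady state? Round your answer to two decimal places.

c* ≈ 2.01

In steady state, investment equals break-even investment: s·k^α = (n + g + δ)·k.
Rearranging, k^(1−α) = s / (n + g + δ).
k^0.54 = 0.43 / (0.033 + 0.029 + 0.036) = 0.43 / 0.098 = 4.3878
k* = 4.3878^(1/0.54) ≈ 15.4649
y* = (k*)^α = 15.4649^0.46 ≈ 3.5245
c* = (1 − s)·y* = (1 − 0.43) × 3.5245 ≈ 2.0090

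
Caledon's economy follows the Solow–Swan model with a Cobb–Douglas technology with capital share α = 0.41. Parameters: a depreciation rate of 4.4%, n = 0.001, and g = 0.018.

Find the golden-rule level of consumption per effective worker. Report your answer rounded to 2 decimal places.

c_gold ≈ 2.17

At the golden rule, f'(k) = n + g + δ, so α·k^(α−1) = n + g + δ and k_gold = (α/(n + g + δ))^(1/(1−α)).
k_gold = (0.41/0.063)^(1/0.59) = 6.5079^1.6949 ≈ 23.9167
c_gold = f(k_gold) − (n + g + δ)·k_gold = 3.6751 − 0.063×23.9167 ≈ 2.1683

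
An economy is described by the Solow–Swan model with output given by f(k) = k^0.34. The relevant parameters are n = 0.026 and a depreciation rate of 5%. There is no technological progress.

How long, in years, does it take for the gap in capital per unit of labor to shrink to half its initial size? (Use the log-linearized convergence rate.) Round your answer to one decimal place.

Near the steady state the convergence rate is λ = (1 − α)(n + δ).
λ = (1 − 0.34) × 0.076 = 0.66 × 0.076 = 0.05016
Half-life = ln 2 / λ = 0.6931 / 0.05016 ≈ 13.82 years

half-life ≈ 13.8 years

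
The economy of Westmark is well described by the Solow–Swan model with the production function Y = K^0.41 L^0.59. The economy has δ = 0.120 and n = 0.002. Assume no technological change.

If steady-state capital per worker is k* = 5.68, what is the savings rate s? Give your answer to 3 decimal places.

s ≈ 0.340

At the steady state, Δk = 0, so s·k^α = (n + δ)·k.
So s / (n + δ) = (k*)^(1−α) = 5.68^0.59 = 2.7865.
Therefore s = 2.7865 × (n + δ) = 2.7865 × 0.122 = 0.3400.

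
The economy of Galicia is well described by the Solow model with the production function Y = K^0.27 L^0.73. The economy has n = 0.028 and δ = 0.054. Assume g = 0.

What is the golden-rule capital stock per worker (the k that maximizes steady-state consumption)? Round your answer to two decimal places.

k_gold ≈ 5.12

The golden rule sets f'(k) = n + δ, i.e. α·k^(α−1) = n + δ.
So k^(1−α) = α / (n + δ) = 0.27 / 0.082 = 3.2927.
k_gold = 3.2927^(1/0.73) ≈ 5.1165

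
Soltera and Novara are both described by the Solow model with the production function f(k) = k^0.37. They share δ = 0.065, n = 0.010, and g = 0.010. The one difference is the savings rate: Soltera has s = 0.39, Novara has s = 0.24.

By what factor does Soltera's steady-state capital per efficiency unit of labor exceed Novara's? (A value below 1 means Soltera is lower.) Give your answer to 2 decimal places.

ratio ≈ 2.16

Steady-state k* = [s/(n + g + δ)]^(1/(1−α)), so the ratio is [ (s_S/(n + g + δ)_S) / (s_N/(n + g + δ)_N) ]^1.5873.
s_S/(n + g + δ)_S = 0.39/0.085 = 4.5882; s_N/(n + g + δ)_N = 0.24/0.085 = 2.8235.
Ratio = (4.5882/2.8235)^1.5873 = 1.6250^1.5873 ≈ 2.1612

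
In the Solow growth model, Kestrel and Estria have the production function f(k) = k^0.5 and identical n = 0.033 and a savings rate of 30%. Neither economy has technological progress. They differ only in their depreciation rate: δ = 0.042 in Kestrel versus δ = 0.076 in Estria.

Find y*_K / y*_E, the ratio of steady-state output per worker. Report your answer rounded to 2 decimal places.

y*_K / y*_E ≈ 1.45

Steady-state y* = [s/(n + δ)]^(α/(1−α)), so the ratio is [ (s_K/(n + δ)_K) / (s_E/(n + δ)_E) ]^1.
s_K/(n + δ)_K = 0.30/0.075 = 4.0000; s_E/(n + δ)_E = 0.30/0.109 = 2.7523.
Ratio = (4.0000/2.7523)^1 = 1.4533^1 ≈ 1.4533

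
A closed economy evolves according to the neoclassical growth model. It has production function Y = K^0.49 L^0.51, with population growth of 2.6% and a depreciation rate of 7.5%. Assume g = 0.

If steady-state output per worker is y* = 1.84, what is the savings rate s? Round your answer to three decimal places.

s ≈ 0.191

In steady state, investment equals break-even investment: s·k^α = (n + δ)·k.
Since y* = [s/(n + δ)]^(α/(1−α)), we have s/(n + δ) = (y*)^((1−α)/α) = 1.84^1.0408 = 1.8864.
Therefore s = 1.8864 × (n + δ) = 1.8864 × 0.101 = 0.1905.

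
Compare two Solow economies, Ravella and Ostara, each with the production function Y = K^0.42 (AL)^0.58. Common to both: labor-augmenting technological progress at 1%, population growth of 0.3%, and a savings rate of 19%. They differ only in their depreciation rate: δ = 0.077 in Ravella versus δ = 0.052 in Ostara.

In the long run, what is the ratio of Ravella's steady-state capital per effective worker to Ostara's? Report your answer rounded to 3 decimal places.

Steady-state k* = [s/(n + g + δ)]^(1/(1−α)), so the ratio is [ (s_R/(n + g + δ)_R) / (s_O/(n + g + δ)_O) ]^1.7241.
s_R/(n + g + δ)_R = 0.19/0.090 = 2.1111; s_O/(n + g + δ)_O = 0.19/0.065 = 2.9231.
Ratio = (2.1111/2.9231)^1.7241 = 0.7222^1.7241 ≈ 0.5706

ratio ≈ 0.571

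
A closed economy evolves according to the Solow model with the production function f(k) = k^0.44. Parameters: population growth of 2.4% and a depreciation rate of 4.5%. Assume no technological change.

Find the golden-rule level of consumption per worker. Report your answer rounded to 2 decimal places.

c_gold ≈ 2.40

At the golden rule, f'(k) = n + δ, so α·k^(α−1) = n + δ and k_gold = (α/(n + δ))^(1/(1−α)).
k_gold = (0.44/0.069)^(1/0.56) = 6.3768^1.7857 ≈ 27.3388
c_gold = f(k_gold) − (n + δ)·k_gold = 4.2873 − 0.069×27.3388 ≈ 2.4009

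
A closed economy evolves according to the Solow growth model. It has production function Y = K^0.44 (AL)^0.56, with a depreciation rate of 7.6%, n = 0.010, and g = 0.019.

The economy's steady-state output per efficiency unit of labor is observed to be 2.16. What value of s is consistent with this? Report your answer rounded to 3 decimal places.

s ≈ 0.280

In steady state, investment equals break-even investment: s·k^α = (n + g + δ)·k.
Since y* = [s/(n + g + δ)]^(α/(1−α)), we have s/(n + g + δ) = (y*)^((1−α)/α) = 2.16^1.2727 = 2.6648.
Therefore s = 2.6648 × (n + g + δ) = 2.6648 × 0.105 = 0.2798.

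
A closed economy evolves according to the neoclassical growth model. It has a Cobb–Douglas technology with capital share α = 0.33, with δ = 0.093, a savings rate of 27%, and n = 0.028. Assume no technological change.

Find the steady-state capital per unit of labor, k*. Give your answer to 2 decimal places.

k* ≈ 3.31

In steady state, investment equals break-even investment: s·k^α = (n + δ)·k.
Rearranging, k^(1−α) = s / (n + δ).
k^0.67 = 0.27 / (0.028 + 0.093) = 0.27 / 0.121 = 2.2314
k* = 2.2314^(1/0.67) ≈ 3.3133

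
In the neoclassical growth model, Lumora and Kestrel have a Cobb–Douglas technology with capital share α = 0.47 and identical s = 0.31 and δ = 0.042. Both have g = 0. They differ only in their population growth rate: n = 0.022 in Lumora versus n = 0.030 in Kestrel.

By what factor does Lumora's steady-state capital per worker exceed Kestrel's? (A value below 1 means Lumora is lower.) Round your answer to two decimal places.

k*_L / k*_K ≈ 1.25

Steady-state k* = [s/(n + δ)]^(1/(1−α)), so the ratio is [ (s_L/(n + δ)_L) / (s_K/(n + δ)_K) ]^1.8868.
s_L/(n + δ)_L = 0.31/0.064 = 4.8438; s_K/(n + δ)_K = 0.31/0.072 = 4.3056.
Ratio = (4.8438/4.3056)^1.8868 = 1.1250^1.8868 ≈ 1.2489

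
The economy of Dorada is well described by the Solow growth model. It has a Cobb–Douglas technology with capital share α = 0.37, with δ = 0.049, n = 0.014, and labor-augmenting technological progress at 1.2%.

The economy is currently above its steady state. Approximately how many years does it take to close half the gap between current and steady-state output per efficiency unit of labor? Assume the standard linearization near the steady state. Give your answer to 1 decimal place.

Near the steady state the convergence rate is λ = (1 − α)(n + g + δ).
λ = (1 − 0.37) × 0.075 = 0.63 × 0.075 = 0.04725
Half-life = ln 2 / λ = 0.6931 / 0.04725 ≈ 14.67 years

half-life ≈ 14.7 years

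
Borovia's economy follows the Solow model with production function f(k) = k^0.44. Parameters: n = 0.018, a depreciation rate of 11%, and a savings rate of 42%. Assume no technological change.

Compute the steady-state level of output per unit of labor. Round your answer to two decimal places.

At the steady state, Δk = 0, so s·k^α = (n + δ)·k.
Rearranging, k^(1−α) = s / (n + δ).
k^0.56 = 0.42 / (0.018 + 0.110) = 0.42 / 0.128 = 3.2813
k* = 3.2813^(1/0.56) ≈ 8.3466
y* = (k*)^α = 8.3466^0.44 ≈ 2.5437

y* ≈ 2.54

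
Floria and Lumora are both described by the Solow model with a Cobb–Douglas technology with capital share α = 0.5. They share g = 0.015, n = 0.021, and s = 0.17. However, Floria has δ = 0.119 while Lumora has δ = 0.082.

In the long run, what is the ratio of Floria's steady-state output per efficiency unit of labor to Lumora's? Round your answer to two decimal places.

y*_F / y*_L ≈ 0.76

Steady-state y* = [s/(n + g + δ)]^(α/(1−α)), so the ratio is [ (s_F/(n + g + δ)_F) / (s_L/(n + g + δ)_L) ]^1.
s_F/(n + g + δ)_F = 0.17/0.155 = 1.0968; s_L/(n + g + δ)_L = 0.17/0.118 = 1.4407.
Ratio = (1.0968/1.4407)^1 = 0.7613^1 ≈ 0.7613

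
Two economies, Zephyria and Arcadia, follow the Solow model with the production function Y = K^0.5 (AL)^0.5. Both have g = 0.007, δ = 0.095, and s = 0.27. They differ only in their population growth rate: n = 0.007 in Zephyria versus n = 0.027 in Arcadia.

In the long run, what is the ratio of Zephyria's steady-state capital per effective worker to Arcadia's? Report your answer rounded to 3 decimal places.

Steady-state k* = [s/(n + g + δ)]^(1/(1−α)), so the ratio is [ (s_Z/(n + g + δ)_Z) / (s_A/(n + g + δ)_A) ]^2.
s_Z/(n + g + δ)_Z = 0.27/0.109 = 2.4771; s_A/(n + g + δ)_A = 0.27/0.129 = 2.0930.
Ratio = (2.4771/2.0930)^2 = 1.1835^2 ≈ 1.4007

k*_Z / k*_A ≈ 1.401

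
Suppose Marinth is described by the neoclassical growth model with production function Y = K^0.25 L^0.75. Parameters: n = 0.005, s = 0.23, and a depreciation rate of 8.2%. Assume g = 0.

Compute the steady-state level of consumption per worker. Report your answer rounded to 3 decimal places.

Steady state requires s·f(k) = (n + δ)·k, i.e. s·k^α = (n + δ)·k.
Dividing both sides by k: k^(1−α) = s / (n + δ).
k^0.75 = 0.23 / (0.005 + 0.082) = 0.23 / 0.087 = 2.6437
k* = 2.6437^(1/0.75) ≈ 3.6555
y* = (k*)^α = 3.6555^0.25 ≈ 1.3827
c* = (1 − s)·y* = (1 − 0.23) × 1.3827 ≈ 1.0647

c* = 1.065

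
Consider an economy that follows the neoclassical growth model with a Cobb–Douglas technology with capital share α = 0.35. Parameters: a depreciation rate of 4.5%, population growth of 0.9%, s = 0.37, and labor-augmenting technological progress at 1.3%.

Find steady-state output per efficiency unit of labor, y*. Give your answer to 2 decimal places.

In steady state, investment equals break-even investment: s·k^α = (n + g + δ)·k.
Dividing both sides by k: k^(1−α) = s / (n + g + δ).
k^0.65 = 0.37 / (0.009 + 0.013 + 0.045) = 0.37 / 0.067 = 5.5224
k* = 5.5224^(1/0.65) ≈ 13.8591
y* = (k*)^α = 13.8591^0.35 ≈ 2.5096

y* ≈ 2.51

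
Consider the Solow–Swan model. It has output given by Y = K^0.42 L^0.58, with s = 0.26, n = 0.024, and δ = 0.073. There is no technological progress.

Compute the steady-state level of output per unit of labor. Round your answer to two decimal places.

y* ≈ 2.04

Steady state requires s·f(k) = (n + δ)·k, i.e. s·k^α = (n + δ)·k.
Rearranging, k^(1−α) = s / (n + δ).
k^0.58 = 0.26 / (0.024 + 0.073) = 0.26 / 0.097 = 2.6804
k* = 2.6804^(1/0.58) ≈ 5.4736
y* = (k*)^α = 5.4736^0.42 ≈ 2.0421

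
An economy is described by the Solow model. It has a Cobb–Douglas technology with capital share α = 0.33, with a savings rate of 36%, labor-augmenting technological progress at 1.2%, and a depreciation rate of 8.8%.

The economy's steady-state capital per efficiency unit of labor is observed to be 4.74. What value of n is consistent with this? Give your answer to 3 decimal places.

n ≈ 0.027

At the steady state, Δk = 0, so s·k^α = (n + g + δ)·k.
So s / (n + g + δ) = (k*)^(1−α) = 4.74^0.67 = 2.8364.
Therefore n + g + δ = s / 2.8364 = 0.36 / 2.8364 = 0.1269, so n = 0.1269 − 0.100 = 0.0269.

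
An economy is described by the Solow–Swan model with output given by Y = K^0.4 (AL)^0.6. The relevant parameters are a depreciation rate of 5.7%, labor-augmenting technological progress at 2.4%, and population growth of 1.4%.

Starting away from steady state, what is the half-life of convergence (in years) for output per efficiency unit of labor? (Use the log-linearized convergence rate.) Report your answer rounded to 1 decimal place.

half-life ≈ 12.2 years

Near the steady state the convergence rate is λ = (1 − α)(n + g + δ).
λ = (1 − 0.4) × 0.095 = 0.6 × 0.095 = 0.0570
Half-life = ln 2 / λ = 0.6931 / 0.0570 ≈ 12.16 years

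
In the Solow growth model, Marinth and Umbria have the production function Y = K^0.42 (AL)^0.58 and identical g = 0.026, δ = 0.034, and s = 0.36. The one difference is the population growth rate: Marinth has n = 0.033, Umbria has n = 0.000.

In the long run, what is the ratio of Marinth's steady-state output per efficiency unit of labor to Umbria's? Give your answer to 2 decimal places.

ratio ≈ 0.73

Steady-state y* = [s/(n + g + δ)]^(α/(1−α)), so the ratio is [ (s_M/(n + g + δ)_M) / (s_U/(n + g + δ)_U) ]^0.7241.
s_M/(n + g + δ)_M = 0.36/0.093 = 3.8710; s_U/(n + g + δ)_U = 0.36/0.060 = 6.0000.
Ratio = (3.8710/6.0000)^0.7241 = 0.6452^0.7241 ≈ 0.7281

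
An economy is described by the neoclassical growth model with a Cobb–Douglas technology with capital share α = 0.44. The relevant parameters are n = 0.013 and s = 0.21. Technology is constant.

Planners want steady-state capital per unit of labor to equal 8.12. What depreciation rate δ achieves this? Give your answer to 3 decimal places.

δ ≈ 0.052

At the steady state, Δk = 0, so s·k^α = (n + δ)·k.
So s / (n + δ) = (k*)^(1−α) = 8.12^0.56 = 3.2311.
Therefore n + δ = s / 3.2311 = 0.21 / 3.2311 = 0.0650, so δ = 0.0650 − 0.013 = 0.0520.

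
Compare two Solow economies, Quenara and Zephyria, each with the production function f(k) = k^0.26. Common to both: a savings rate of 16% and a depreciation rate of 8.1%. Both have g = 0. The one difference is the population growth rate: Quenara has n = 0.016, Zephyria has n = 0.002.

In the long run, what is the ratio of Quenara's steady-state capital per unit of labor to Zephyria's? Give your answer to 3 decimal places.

Steady-state k* = [s/(n + δ)]^(1/(1−α)), so the ratio is [ (s_Q/(n + δ)_Q) / (s_Z/(n + δ)_Z) ]^1.3514.
s_Q/(n + δ)_Q = 0.16/0.097 = 1.6495; s_Z/(n + δ)_Z = 0.16/0.083 = 1.9277.
Ratio = (1.6495/1.9277)^1.3514 = 0.8557^1.3514 ≈ 0.8101

k*_Q / k*_Z ≈ 0.810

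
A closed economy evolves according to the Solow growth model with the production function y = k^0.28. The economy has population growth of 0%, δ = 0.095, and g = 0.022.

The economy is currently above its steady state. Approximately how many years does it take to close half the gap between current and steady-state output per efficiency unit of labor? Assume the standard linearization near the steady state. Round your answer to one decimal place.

t_½ ≈ 8.2 years

Near the steady state the convergence rate is λ = (1 − α)(n + g + δ).
λ = (1 − 0.28) × 0.117 = 0.72 × 0.117 = 0.08424
Half-life = ln 2 / λ = 0.6931 / 0.08424 ≈ 8.23 years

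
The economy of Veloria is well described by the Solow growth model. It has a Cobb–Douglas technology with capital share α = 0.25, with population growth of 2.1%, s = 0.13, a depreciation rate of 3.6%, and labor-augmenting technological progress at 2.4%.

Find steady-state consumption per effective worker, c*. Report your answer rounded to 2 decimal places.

c* ≈ 1.02

At the steady state, Δk = 0, so s·k^α = (n + g + δ)·k.
Dividing both sides by k: k^(1−α) = s / (n + g + δ).
k^0.75 = 0.13 / (0.021 + 0.024 + 0.036) = 0.13 / 0.081 = 1.6049
k* = 1.6049^(1/0.75) ≈ 1.8790
y* = (k*)^α = 1.8790^0.25 ≈ 1.1708
c* = (1 − s)·y* = (1 − 0.13) × 1.1708 ≈ 1.0186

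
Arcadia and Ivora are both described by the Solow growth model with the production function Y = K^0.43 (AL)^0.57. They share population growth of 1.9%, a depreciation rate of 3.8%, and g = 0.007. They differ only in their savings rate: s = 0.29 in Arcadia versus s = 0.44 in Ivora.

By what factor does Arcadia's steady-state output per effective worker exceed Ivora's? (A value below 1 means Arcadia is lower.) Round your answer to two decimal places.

Steady-state y* = [s/(n + g + δ)]^(α/(1−α)), so the ratio is [ (s_A/(n + g + δ)_A) / (s_I/(n + g + δ)_I) ]^0.7544.
s_A/(n + g + δ)_A = 0.29/0.064 = 4.5313; s_I/(n + g + δ)_I = 0.44/0.064 = 6.8750.
Ratio = (4.5313/6.8750)^0.7544 = 0.6591^0.7544 ≈ 0.7302

ratio ≈ 0.73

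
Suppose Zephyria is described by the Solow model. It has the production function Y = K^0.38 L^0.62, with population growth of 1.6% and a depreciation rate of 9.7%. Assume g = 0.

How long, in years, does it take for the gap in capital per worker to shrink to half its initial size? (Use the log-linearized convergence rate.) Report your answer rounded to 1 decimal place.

Near the steady state the convergence rate is λ = (1 − α)(n + δ).
λ = (1 − 0.38) × 0.113 = 0.62 × 0.113 = 0.07006
Half-life = ln 2 / λ = 0.6931 / 0.07006 ≈ 9.89 years

about 9.9 years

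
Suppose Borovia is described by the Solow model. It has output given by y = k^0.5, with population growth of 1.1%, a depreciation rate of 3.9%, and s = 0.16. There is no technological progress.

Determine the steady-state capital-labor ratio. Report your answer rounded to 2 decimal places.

Steady state requires s·f(k) = (n + δ)·k, i.e. s·k^α = (n + δ)·k.
Rearranging, k^(1−α) = s / (n + δ).
k^0.5 = 0.16 / (0.011 + 0.039) = 0.16 / 0.050 = 3.2000
k* = 3.2000^(1/0.5) ≈ 10.2400

k* = 10.24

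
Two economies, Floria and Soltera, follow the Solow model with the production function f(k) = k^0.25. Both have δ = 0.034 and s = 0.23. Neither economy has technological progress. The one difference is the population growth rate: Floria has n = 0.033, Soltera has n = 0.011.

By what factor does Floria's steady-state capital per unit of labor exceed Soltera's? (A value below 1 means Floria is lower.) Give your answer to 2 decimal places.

k*_F / k*_S ≈ 0.59

Steady-state k* = [s/(n + δ)]^(1/(1−α)), so the ratio is [ (s_F/(n + δ)_F) / (s_S/(n + δ)_S) ]^1.3333.
s_F/(n + δ)_F = 0.23/0.067 = 3.4328; s_S/(n + δ)_S = 0.23/0.045 = 5.1111.
Ratio = (3.4328/5.1111)^1.3333 = 0.6716^1.3333 ≈ 0.5881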